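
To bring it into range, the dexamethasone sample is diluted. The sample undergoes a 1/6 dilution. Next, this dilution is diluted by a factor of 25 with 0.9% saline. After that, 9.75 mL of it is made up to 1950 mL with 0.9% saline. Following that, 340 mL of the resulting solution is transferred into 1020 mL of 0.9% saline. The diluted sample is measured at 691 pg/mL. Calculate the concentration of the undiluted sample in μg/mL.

82.9 μg/mL

Overall dilution factor = 6 × 25 × 200 × 4 = 1.20 × 10⁵.
Original = 691 pg/mL × 1.20 × 10⁵ = 8.29 × 10⁷ pg/mL = 82.9 μg/mL.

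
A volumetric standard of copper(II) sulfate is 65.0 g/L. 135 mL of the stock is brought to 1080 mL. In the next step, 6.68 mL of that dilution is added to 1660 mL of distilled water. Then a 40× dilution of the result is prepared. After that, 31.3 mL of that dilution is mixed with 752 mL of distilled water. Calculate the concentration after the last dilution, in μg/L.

32.5 μg/L

Overall dilution factor = 8 × 249.5 × 40 × 25.03 = 2.00 × 10⁶.
65.0 g/L / 2.00 × 10⁶ = 3.25 × 10⁻⁵ g/L = 32.5 μg/L.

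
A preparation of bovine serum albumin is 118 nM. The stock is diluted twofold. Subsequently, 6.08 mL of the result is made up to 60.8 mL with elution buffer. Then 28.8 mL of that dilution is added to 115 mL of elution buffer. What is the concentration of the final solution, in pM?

Overall dilution factor = 2 × 10 × 4.993 = 99.9.
118 nM / 99.9 = 1.18 nM = 1180 pM.

1180 pM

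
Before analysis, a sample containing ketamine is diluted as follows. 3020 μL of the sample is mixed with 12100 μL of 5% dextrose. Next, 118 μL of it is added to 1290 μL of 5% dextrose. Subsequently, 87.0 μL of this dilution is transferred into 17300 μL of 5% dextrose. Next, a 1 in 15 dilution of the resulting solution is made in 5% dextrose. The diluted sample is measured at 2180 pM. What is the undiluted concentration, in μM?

390 μM

Overall dilution factor = 5.007 × 11.93 × 199.9 × 15 = 1.79 × 10⁵.
Original = 2180 pM × 1.79 × 10⁵ = 3.90 × 10⁸ pM = 390 μM.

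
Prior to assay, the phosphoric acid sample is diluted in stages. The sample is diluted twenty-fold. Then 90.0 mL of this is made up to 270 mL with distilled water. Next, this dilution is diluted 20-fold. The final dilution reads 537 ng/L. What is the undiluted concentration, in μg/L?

Overall dilution factor = 20 × 3 × 20 = 1200.
Original = 537 ng/L × 1200 = 6.44 × 10⁵ ng/L = 644 μg/L.

644 μg/L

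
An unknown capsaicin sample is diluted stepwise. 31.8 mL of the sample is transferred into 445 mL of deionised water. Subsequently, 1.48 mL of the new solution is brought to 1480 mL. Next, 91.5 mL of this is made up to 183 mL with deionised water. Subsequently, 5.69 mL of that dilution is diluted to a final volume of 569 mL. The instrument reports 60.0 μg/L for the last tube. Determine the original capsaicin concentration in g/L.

Overall dilution factor = 14.99 × 1000 × 2 × 100 = 3.00 × 10⁶.
Original = 60.0 μg/L × 3.00 × 10⁶ = 1.80 × 10⁸ μg/L = 180 g/L.

180 g/L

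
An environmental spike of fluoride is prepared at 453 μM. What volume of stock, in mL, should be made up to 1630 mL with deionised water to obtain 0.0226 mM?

81.3 mL

0.0226 mM = 22.6 μM.
V₁ = C₂V₂/C₁ = 22.6 × 1630 / 453 = 81.3 mL.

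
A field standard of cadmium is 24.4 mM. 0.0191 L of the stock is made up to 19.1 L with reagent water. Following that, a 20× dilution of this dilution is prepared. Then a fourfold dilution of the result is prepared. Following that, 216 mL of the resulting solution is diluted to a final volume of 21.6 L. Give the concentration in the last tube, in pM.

3050 pM

Overall dilution factor = 1000 × 20 × 4 × 100 = 8.00 × 10⁶.
24.4 mM / 8.00 × 10⁶ = 3.05 × 10⁻⁶ mM = 3050 pM.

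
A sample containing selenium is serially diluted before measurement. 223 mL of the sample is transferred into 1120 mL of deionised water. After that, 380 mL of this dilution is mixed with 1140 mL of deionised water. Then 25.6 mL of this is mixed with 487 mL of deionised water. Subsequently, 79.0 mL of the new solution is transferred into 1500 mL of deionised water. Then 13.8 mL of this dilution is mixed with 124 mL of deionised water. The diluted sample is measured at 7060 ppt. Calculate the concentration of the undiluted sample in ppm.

680 ppm

Overall dilution factor = 6.022 × 4 × 20.02 × 19.99 × 9.986 = 9.63 × 10⁴.
Original = 7060 ppt × 9.63 × 10⁴ = 6.80 × 10⁸ ppt = 680 ppm.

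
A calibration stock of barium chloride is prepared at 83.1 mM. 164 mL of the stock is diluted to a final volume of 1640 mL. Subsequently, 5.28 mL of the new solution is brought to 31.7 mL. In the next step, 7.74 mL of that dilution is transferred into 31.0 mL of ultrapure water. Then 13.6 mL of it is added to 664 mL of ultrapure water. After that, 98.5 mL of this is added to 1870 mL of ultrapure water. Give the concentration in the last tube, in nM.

Overall dilution factor = 10 × 6.004 × 5.005 × 49.82 × 19.98 = 2.99 × 10⁵.
83.1 mM / 2.99 × 10⁵ = 2.78 × 10⁻⁴ mM = 278 nM.

278 nM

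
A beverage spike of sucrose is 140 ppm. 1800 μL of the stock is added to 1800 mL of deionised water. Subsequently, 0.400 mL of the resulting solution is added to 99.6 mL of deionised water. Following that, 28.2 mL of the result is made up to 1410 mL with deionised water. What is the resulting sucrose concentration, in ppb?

0.0112 ppb

Overall dilution factor = 1001 × 250 × 50 = 1.25 × 10⁷.
140 ppm / 1.25 × 10⁷ = 1.12 × 10⁻⁵ ppm = 0.0112 ppb.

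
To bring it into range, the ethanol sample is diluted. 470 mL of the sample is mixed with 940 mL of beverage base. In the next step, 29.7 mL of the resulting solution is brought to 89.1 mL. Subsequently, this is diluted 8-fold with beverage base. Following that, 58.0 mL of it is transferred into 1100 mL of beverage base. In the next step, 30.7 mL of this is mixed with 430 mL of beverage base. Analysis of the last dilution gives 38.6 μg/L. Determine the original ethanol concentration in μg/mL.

833 μg/mL

Overall dilution factor = 3 × 3 × 8 × 19.97 × 15.01 = 2.16 × 10⁴.
Original = 38.6 μg/L × 2.16 × 10⁴ = 8.33 × 10⁵ μg/L = 833 μg/mL.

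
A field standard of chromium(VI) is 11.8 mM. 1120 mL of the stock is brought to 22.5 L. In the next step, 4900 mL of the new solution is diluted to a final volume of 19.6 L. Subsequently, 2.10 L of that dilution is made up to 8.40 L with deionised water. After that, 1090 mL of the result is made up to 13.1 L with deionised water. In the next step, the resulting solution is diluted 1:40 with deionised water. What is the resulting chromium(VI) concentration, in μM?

Overall dilution factor = 20.09 × 4 × 4 × 12.02 × 40 = 1.55 × 10⁵.
11.8 mM / 1.55 × 10⁵ = 7.64 × 10⁻⁵ mM = 0.0764 μM.

0.0764 μM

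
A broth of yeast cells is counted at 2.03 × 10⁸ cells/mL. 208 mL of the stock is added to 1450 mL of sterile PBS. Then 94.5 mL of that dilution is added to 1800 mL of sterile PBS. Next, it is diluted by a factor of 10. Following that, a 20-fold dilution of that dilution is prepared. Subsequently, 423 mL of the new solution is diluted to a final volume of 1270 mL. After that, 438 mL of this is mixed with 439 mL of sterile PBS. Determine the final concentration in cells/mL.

Overall dilution factor = 7.971 × 20.05 × 10 × 20 × 3.002 × 2.002 = 1.92 × 10⁵.
2.03 × 10⁸ cells/mL / 1.92 × 10⁵ = 1060 cells/mL.

1060 cells/mL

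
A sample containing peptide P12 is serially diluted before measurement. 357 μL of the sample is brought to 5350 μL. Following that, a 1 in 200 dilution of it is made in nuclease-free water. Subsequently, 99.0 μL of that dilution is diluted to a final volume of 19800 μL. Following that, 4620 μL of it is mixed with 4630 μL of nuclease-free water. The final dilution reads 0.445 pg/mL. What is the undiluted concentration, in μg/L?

Overall dilution factor = 14.99 × 200 × 200 × 2.002 = 1.20 × 10⁶.
Original = 0.445 pg/mL × 1.20 × 10⁶ = 5.34 × 10⁵ pg/mL = 534 μg/L.

534 μg/L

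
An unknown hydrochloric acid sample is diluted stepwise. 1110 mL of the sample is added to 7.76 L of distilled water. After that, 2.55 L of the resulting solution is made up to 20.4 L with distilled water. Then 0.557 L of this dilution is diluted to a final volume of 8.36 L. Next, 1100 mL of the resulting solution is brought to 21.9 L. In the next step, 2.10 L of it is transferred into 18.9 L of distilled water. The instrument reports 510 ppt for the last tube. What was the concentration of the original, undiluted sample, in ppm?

Overall dilution factor = 7.991 × 8 × 15.01 × 19.91 × 10 = 1.91 × 10⁵.
Original = 510 ppt × 1.91 × 10⁵ = 9.74 × 10⁷ ppt = 97.4 ppm.

97.4 ppm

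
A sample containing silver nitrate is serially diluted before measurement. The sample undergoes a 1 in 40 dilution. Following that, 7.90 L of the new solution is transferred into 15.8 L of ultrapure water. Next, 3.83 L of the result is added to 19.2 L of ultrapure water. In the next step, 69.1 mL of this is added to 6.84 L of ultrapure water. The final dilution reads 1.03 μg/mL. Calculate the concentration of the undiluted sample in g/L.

74.3 g/L

Overall dilution factor = 40 × 3 × 6.013 × 99.99 = 7.21 × 10⁴.
Original = 1.03 μg/mL × 7.21 × 10⁴ = 7.43 × 10⁴ μg/mL = 74.3 g/L.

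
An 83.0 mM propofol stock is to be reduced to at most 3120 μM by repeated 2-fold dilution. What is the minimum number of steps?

Need 2ⁿ ≥ 26.6, so n ≥ log(26.6)/log(2) = 4.73.
Minimum whole steps: n = 5.

5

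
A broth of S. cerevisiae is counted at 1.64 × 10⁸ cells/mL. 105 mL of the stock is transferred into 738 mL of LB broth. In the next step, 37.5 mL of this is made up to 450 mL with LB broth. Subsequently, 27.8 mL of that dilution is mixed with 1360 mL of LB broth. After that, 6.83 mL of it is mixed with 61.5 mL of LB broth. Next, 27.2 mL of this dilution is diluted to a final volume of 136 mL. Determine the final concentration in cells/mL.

682 cells/mL

Overall dilution factor = 8.029 × 12 × 49.92 × 10.00 × 5 = 2.41 × 10⁵.
1.64 × 10⁸ cells/mL / 2.41 × 10⁵ = 682 cells/mL.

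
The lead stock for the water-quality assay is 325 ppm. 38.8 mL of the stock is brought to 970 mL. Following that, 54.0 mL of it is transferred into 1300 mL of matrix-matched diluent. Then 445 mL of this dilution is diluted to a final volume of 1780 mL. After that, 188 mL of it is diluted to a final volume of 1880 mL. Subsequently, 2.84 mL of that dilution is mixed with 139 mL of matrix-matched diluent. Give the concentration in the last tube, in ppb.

0.260 ppb

Overall dilution factor = 25 × 25.07 × 4 × 10 × 49.94 = 1.25 × 10⁶.
325 ppm / 1.25 × 10⁶ = 2.60 × 10⁻⁴ ppm = 0.260 ppb.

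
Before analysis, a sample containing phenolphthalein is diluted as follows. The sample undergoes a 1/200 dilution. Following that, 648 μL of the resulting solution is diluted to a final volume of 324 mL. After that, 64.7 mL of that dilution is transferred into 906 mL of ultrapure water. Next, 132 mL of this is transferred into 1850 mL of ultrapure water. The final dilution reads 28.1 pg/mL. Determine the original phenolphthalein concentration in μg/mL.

Overall dilution factor = 200 × 500 × 15.00 × 15.02 = 2.25 × 10⁷.
Original = 28.1 pg/mL × 2.25 × 10⁷ = 6.33 × 10⁸ pg/mL = 633 μg/mL.

633 μg/mL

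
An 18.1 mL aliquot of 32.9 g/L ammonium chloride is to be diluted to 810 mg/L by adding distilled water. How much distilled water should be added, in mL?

810 mg/L = 0.810 g/L.
V₂ = C₁V₁/C₂ = 32.9 × 18.1 / 0.810 = 735 mL.
Diluent to add = V₂ − V₁ = 735 − 18.1 = 717 mL.

717 mL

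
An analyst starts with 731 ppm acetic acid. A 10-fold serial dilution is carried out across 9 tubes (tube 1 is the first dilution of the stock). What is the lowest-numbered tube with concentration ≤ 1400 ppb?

tube 3

Tube n has concentration 731 ppm / 10ⁿ.
Need 10ⁿ ≥ 731 ppm / 1400 ppb = 522, so n ≥ 2.72.
First such tube: n = 3.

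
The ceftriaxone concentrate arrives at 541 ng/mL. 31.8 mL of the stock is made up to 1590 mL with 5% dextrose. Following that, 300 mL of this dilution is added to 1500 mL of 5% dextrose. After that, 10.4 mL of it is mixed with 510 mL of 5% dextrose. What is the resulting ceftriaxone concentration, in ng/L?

Overall dilution factor = 50 × 6 × 50.04 = 1.50 × 10⁴.
541 ng/mL / 1.50 × 10⁴ = 0.0360 ng/mL = 36.0 ng/L.

36.0 ng/L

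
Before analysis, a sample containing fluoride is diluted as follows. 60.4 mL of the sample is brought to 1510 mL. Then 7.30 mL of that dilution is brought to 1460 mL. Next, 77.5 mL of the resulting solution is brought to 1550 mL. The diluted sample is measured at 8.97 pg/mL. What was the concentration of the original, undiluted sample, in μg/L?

Overall dilution factor = 25 × 200 × 20 = 1.00 × 10⁵.
Original = 8.97 pg/mL × 1.00 × 10⁵ = 8.97 × 10⁵ pg/mL = 897 μg/L.

897 μg/L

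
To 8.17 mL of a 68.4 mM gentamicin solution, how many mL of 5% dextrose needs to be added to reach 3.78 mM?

V₂ = C₁V₁/C₂ = 68.4 × 8.17 / 3.78 = 148 mL.
Diluent to add = V₂ − V₁ = 148 − 8.17 = 140 mL.

140 mL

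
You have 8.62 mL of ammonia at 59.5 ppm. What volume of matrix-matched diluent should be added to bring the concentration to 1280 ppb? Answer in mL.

1280 ppb = 1.28 ppm.
V₂ = C₁V₁/C₂ = 59.5 × 8.62 / 1.28 = 401 mL.
Diluent to add = V₂ − V₁ = 401 − 8.62 = 392 mL.

392 mL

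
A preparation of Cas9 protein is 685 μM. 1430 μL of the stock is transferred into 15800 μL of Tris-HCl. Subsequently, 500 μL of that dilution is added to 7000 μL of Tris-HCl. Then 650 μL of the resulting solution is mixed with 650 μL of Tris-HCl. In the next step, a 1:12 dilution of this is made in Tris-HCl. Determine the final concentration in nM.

158 nM

Overall dilution factor = 12.05 × 15 × 2 × 12 = 4338.
685 μM / 4338 = 0.158 μM = 158 nM.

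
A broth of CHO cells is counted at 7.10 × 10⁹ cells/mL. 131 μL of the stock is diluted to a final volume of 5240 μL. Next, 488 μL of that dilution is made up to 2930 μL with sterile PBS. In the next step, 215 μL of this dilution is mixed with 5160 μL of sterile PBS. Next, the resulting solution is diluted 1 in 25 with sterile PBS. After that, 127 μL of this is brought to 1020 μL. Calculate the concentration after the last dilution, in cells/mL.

Overall dilution factor = 40 × 6.004 × 25 × 25 × 8.031 = 1.21 × 10⁶.
7.10 × 10⁹ cells/mL / 1.21 × 10⁶ = 5890 cells/mL.

5890 cells/mL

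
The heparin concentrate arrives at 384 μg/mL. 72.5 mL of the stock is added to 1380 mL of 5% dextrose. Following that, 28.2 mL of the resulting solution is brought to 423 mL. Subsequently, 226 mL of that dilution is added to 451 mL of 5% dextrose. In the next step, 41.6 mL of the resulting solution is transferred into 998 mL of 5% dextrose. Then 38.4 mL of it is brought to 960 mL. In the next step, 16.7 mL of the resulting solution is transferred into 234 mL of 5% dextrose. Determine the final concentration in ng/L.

45.5 ng/L

Overall dilution factor = 20.03 × 15 × 2.996 × 24.99 × 25 × 15.01 = 8.44 × 10⁶.
384 μg/mL / 8.44 × 10⁶ = 4.55 × 10⁻⁵ μg/mL = 45.5 ng/L.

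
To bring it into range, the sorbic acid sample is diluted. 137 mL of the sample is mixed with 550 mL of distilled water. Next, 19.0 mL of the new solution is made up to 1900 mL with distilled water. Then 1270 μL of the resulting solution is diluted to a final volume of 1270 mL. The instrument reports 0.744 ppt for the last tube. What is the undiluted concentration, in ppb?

373 ppb

Overall dilution factor = 5.015 × 100 × 1000 = 5.01 × 10⁵.
Original = 0.744 ppt × 5.01 × 10⁵ = 3.73 × 10⁵ ppt = 373 ppb.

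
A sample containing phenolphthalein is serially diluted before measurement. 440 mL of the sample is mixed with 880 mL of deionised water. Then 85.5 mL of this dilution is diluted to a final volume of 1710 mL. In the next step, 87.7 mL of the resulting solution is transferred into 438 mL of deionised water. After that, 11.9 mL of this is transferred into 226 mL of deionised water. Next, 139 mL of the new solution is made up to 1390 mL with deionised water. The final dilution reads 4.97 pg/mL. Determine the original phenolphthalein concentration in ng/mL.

Overall dilution factor = 3 × 20 × 5.994 × 19.99 × 10 = 7.19 × 10⁴.
Original = 4.97 pg/mL × 7.19 × 10⁴ = 3.57 × 10⁵ pg/mL = 357 ng/mL.

357 ng/mL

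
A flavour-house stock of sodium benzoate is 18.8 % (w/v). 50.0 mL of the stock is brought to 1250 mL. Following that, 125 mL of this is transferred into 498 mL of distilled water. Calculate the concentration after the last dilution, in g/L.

Overall dilution factor = 25 × 4.984 = 125.
18.8 % (w/v) / 125 = 0.151 % (w/v) = 1.51 g/L.

1.51 g/L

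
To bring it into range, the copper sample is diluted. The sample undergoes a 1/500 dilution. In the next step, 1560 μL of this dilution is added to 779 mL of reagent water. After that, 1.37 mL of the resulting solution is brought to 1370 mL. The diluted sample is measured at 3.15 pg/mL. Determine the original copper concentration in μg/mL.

788 μg/mL

Overall dilution factor = 500 × 500.4 × 1000 = 2.50 × 10⁸.
Original = 3.15 pg/mL × 2.50 × 10⁸ = 7.88 × 10⁸ pg/mL = 788 μg/mL.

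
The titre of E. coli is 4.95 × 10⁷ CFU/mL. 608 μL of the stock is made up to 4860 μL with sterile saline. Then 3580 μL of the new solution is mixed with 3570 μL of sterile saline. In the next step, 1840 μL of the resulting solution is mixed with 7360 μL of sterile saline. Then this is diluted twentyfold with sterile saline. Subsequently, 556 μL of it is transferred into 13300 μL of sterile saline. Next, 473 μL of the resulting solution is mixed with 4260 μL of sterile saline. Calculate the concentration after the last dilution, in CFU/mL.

124 CFU/mL

Overall dilution factor = 7.993 × 1.997 × 5 × 20 × 24.92 × 10.01 = 3.98 × 10⁵.
4.95 × 10⁷ CFU/mL / 3.98 × 10⁵ = 124 CFU/mL.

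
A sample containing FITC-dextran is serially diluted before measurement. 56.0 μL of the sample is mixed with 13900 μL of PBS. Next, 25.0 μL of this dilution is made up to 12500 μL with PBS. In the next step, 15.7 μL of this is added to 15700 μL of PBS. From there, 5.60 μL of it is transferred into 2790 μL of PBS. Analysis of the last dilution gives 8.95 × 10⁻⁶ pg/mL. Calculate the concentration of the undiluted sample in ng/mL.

557 ng/mL

Overall dilution factor = 249.2 × 500 × 1001 × 499.2 = 6.23 × 10¹⁰.
Original = 8.95 × 10⁻⁶ pg/mL × 6.23 × 10¹⁰ = 5.57 × 10⁵ pg/mL = 557 ng/mL.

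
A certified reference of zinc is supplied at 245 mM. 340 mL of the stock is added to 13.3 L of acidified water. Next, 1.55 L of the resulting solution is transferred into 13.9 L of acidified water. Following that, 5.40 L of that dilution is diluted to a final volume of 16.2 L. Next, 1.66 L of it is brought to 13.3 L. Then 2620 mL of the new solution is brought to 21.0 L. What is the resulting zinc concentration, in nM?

Overall dilution factor = 40.12 × 9.968 × 3 × 8.012 × 8.015 = 7.70 × 10⁴.
245 mM / 7.70 × 10⁴ = 3.18 × 10⁻³ mM = 3180 nM.

3180 nM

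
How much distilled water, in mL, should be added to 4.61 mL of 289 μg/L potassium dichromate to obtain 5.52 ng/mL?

237 mL

5.52 ng/mL = 5.52 μg/L.
V₂ = C₁V₁/C₂ = 289 × 4.61 / 5.52 = 241 mL.
Diluent to add = V₂ − V₁ = 241 − 4.61 = 237 mL.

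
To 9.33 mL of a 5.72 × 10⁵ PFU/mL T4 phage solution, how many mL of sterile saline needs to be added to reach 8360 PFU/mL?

V₂ = C₁V₁/C₂ = 5.72 × 10⁵ × 9.33 / 8360 = 638 mL.
Diluent to add = V₂ − V₁ = 638 − 9.33 = 629 mL.

629 mL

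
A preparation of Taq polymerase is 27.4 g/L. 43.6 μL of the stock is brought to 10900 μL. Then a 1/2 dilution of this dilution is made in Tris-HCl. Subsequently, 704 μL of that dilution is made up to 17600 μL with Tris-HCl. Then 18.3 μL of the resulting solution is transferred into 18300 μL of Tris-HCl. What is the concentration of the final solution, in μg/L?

Overall dilution factor = 250 × 2 × 25 × 1001 = 1.25 × 10⁷.
27.4 g/L / 1.25 × 10⁷ = 2.19 × 10⁻⁶ g/L = 2.19 μg/L.

2.19 μg/L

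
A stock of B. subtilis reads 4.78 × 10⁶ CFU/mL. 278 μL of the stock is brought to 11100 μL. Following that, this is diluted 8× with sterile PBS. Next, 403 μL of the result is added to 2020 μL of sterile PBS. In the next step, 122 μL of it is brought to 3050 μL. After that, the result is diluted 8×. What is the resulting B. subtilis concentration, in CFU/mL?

Overall dilution factor = 39.93 × 8 × 6.012 × 25 × 8 = 3.84 × 10⁵.
4.78 × 10⁶ CFU/mL / 3.84 × 10⁵ = 12.4 CFU/mL.

12.4 CFU/mL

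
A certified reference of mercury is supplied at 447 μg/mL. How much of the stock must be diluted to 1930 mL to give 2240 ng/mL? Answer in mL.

2240 ng/mL = 2.24 μg/mL.
V₁ = C₂V₂/C₁ = 2.24 × 1930 / 447 = 9.67 mL.

9.67 mL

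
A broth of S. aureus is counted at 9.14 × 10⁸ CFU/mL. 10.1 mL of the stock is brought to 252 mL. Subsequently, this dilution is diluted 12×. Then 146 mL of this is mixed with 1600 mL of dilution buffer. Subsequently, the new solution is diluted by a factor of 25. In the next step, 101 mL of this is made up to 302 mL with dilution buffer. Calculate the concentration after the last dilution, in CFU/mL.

3410 CFU/mL

Overall dilution factor = 24.95 × 12 × 11.96 × 25 × 2.990 = 2.68 × 10⁵.
9.14 × 10⁸ CFU/mL / 2.68 × 10⁵ = 3410 CFU/mL.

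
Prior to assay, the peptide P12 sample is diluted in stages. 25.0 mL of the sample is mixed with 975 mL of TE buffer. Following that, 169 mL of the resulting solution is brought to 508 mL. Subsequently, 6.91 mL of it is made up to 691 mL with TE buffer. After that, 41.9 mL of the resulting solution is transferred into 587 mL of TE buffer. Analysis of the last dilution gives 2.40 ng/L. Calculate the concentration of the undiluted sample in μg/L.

Overall dilution factor = 40 × 3.006 × 100 × 15.01 = 1.80 × 10⁵.
Original = 2.40 ng/L × 1.80 × 10⁵ = 4.33 × 10⁵ ng/L = 433 μg/L.

433 μg/L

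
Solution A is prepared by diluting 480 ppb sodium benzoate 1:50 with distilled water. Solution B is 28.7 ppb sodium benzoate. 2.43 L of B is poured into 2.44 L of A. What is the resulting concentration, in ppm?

0.0191 ppm

C_A = 480 ppb / 50 = 9.60 ppb.
C_mix = (C_A·V_A + C_B·V_B)/(V_A + V_B) = (9.60×2.44 + 28.7×2.43) / 4.870 = 19.1 ppb = 0.0191 ppm.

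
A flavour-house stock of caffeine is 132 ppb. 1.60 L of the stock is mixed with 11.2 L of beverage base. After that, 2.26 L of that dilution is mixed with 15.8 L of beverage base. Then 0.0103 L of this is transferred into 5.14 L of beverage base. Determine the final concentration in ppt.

4.13 ppt

Overall dilution factor = 8 × 7.991 × 500.0 = 3.20 × 10⁴.
132 ppb / 3.20 × 10⁴ = 4.13 × 10⁻³ ppb = 4.13 ppt.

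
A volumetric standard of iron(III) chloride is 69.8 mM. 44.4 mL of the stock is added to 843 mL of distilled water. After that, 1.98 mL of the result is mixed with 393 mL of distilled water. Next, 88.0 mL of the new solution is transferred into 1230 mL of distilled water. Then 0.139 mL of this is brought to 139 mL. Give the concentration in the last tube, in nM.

1.17 nM

Overall dilution factor = 19.99 × 199.5 × 14.98 × 1000 = 5.97 × 10⁷.
69.8 mM / 5.97 × 10⁷ = 1.17 × 10⁻⁶ mM = 1.17 nM.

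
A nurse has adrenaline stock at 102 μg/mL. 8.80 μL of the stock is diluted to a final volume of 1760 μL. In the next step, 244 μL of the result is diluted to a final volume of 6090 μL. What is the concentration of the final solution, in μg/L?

Overall dilution factor = 200 × 24.96 = 4992.
102 μg/mL / 4992 = 0.0204 μg/mL = 20.4 μg/L.

20.4 μg/L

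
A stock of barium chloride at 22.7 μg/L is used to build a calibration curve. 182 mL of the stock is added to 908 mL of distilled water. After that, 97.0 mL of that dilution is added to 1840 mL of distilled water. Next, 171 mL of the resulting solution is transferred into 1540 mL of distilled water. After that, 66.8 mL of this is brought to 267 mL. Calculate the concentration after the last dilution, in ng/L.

4.75 ng/L

Overall dilution factor = 5.989 × 19.97 × 10.01 × 3.997 = 4783.
22.7 μg/L / 4783 = 4.75 × 10⁻³ μg/L = 4.75 ng/L.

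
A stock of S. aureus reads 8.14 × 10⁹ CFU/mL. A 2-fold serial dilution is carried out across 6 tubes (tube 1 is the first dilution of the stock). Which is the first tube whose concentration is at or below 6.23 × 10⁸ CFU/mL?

Tube n has concentration 8.14 × 10⁹ CFU/mL / 2ⁿ.
Need 2ⁿ ≥ 8.14 × 10⁹ CFU/mL / 6.23 × 10⁸ CFU/mL = 13.1, so n ≥ 3.71.
First such tube: n = 4.

tube 4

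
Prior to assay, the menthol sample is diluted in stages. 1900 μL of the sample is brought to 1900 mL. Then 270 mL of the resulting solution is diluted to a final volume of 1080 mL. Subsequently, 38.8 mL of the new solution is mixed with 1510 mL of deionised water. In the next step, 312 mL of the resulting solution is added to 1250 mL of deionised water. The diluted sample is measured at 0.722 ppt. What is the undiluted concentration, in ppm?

Overall dilution factor = 1000 × 4 × 39.92 × 5.006 = 7.99 × 10⁵.
Original = 0.722 ppt × 7.99 × 10⁵ = 5.77 × 10⁵ ppt = 0.577 ppm.

0.577 ppm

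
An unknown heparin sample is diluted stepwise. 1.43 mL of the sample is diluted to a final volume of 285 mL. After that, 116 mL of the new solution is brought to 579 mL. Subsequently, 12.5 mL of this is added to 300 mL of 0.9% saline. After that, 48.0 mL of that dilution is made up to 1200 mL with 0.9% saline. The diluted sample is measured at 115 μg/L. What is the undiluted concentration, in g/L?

71.5 g/L

Overall dilution factor = 199.3 × 4.991 × 25 × 25 = 6.22 × 10⁵.
Original = 115 μg/L × 6.22 × 10⁵ = 7.15 × 10⁷ μg/L = 71.5 g/L.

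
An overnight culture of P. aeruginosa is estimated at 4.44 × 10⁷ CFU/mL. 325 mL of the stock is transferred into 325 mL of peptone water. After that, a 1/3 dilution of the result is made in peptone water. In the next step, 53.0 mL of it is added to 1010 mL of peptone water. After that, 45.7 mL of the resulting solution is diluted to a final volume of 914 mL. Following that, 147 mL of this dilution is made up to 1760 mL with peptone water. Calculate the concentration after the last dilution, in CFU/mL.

1540 CFU/mL

Overall dilution factor = 2 × 3 × 20.06 × 20 × 11.97 = 2.88 × 10⁴.
4.44 × 10⁷ CFU/mL / 2.88 × 10⁴ = 1540 CFU/mL.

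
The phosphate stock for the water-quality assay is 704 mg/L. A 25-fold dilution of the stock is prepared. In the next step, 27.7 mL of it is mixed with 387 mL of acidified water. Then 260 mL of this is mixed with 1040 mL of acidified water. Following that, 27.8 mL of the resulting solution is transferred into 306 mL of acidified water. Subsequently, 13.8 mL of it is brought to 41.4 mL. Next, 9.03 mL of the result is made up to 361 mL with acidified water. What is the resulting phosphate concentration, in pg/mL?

Overall dilution factor = 25 × 14.97 × 5 × 12.01 × 3 × 39.98 = 2.69 × 10⁶.
704 mg/L / 2.69 × 10⁶ = 2.61 × 10⁻⁴ mg/L = 261 pg/mL.

261 pg/mL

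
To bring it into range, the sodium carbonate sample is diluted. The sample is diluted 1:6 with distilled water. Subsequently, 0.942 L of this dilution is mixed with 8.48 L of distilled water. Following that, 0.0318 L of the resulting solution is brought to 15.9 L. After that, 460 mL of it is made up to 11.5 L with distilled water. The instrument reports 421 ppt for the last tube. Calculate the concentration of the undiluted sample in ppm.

316 ppm

Overall dilution factor = 6 × 10.00 × 500 × 25 = 7.50 × 10⁵.
Original = 421 ppt × 7.50 × 10⁵ = 3.16 × 10⁸ ppt = 316 ppm.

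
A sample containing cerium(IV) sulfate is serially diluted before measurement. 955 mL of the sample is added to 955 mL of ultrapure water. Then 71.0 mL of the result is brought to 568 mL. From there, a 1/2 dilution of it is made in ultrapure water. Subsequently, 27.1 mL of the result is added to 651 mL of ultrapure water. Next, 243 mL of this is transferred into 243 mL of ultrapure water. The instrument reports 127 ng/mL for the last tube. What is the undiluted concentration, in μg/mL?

Overall dilution factor = 2 × 8 × 2 × 25.02 × 2 = 1601.
Original = 127 ng/mL × 1601 = 2.03 × 10⁵ ng/mL = 203 μg/mL.

203 μg/mL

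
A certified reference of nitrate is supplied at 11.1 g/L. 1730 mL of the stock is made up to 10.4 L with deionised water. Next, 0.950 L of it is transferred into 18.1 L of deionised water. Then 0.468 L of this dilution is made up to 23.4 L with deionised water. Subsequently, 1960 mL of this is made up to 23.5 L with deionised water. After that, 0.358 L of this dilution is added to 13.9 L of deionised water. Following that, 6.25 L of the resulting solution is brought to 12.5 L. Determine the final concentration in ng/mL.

1.93 ng/mL

Overall dilution factor = 6.012 × 20.05 × 50 × 11.99 × 39.83 × 2 = 5.76 × 10⁶.
11.1 g/L / 5.76 × 10⁶ = 1.93 × 10⁻⁶ g/L = 1.93 ng/mL.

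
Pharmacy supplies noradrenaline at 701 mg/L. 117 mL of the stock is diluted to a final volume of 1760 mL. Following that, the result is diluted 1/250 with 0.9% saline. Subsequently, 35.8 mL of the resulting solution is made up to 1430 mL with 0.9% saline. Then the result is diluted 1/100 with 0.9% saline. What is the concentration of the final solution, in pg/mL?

Overall dilution factor = 15.04 × 250 × 39.94 × 100 = 1.50 × 10⁷.
701 mg/L / 1.50 × 10⁷ = 4.67 × 10⁻⁵ mg/L = 46.7 pg/mL.

46.7 pg/mL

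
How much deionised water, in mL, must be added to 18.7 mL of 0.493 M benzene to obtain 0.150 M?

V₂ = C₁V₁/C₂ = 0.493 × 18.7 / 0.150 = 61.5 mL.
Diluent to add = V₂ − V₁ = 61.5 − 18.7 = 42.8 mL.

42.8 mL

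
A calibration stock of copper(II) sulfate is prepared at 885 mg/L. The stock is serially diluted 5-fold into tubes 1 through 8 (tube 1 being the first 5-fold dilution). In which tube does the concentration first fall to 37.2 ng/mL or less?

tube 7

Tube n has concentration 885 mg/L / 5ⁿ.
Need 5ⁿ ≥ 885 mg/L / 37.2 ng/mL = 2.38 × 10⁴, so n ≥ 6.26.
First such tube: n = 7.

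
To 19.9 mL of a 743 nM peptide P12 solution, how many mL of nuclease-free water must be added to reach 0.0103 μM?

0.0103 μM = 10.3 nM.
V₂ = C₁V₁/C₂ = 743 × 19.9 / 10.3 = 1436 mL.
Diluent to add = V₂ − V₁ = 1436 − 19.9 = 1420 mL.

1420 mL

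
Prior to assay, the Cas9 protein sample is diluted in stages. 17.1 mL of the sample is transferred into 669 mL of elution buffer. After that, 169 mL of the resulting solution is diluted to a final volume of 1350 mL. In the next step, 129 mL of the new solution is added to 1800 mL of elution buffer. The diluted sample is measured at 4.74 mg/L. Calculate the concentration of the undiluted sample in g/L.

Overall dilution factor = 40.12 × 7.988 × 14.95 = 4793.
Original = 4.74 mg/L × 4793 = 2.27 × 10⁴ mg/L = 22.7 g/L.

22.7 g/L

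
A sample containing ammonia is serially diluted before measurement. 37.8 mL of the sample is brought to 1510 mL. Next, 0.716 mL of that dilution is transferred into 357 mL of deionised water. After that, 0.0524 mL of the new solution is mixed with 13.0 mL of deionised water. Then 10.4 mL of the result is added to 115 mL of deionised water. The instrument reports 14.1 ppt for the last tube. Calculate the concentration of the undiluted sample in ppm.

845 ppm

Overall dilution factor = 39.95 × 499.6 × 249.1 × 12.06 = 5.99 × 10⁷.
Original = 14.1 ppt × 5.99 × 10⁷ = 8.45 × 10⁸ ppt = 845 ppm.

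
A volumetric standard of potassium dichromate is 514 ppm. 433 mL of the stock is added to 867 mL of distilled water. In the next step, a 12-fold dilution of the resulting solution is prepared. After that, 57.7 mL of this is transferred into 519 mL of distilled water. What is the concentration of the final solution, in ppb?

Overall dilution factor = 3.002 × 12 × 9.995 = 360.
514 ppm / 360 = 1.43 ppm = 1430 ppb.

1430 ppb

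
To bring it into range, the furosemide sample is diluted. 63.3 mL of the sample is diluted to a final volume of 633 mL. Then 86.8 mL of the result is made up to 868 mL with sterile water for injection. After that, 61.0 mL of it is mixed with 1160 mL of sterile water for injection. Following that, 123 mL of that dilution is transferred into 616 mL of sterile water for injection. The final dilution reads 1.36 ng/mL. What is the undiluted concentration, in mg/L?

16.4 mg/L

Overall dilution factor = 10 × 10 × 20.02 × 6.008 = 1.20 × 10⁴.
Original = 1.36 ng/mL × 1.20 × 10⁴ = 1.64 × 10⁴ ng/mL = 16.4 mg/L.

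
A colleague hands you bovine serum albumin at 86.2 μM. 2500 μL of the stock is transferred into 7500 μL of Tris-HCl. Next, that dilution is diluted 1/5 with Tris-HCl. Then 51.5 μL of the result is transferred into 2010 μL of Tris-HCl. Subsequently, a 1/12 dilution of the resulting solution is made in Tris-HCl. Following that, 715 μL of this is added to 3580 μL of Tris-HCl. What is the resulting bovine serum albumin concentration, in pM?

Overall dilution factor = 4 × 5 × 40.03 × 12 × 6.007 = 5.77 × 10⁴.
86.2 μM / 5.77 × 10⁴ = 1.49 × 10⁻³ μM = 1490 pM.

1490 pM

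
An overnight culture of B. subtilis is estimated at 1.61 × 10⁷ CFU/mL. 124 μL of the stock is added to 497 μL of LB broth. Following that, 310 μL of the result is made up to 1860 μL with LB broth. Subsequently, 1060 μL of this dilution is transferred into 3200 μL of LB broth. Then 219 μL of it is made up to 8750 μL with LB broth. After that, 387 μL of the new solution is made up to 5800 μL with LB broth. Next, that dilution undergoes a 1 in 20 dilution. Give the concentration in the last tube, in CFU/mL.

Overall dilution factor = 5.008 × 6 × 4.019 × 39.95 × 14.99 × 20 = 1.45 × 10⁶.
1.61 × 10⁷ CFU/mL / 1.45 × 10⁶ = 11.1 CFU/mL.

11.1 CFU/mL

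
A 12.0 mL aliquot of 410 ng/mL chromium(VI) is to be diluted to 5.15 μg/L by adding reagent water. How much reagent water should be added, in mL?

943 mL

5.15 μg/L = 5.15 ng/mL.
V₂ = C₁V₁/C₂ = 410 × 12.0 / 5.15 = 955 mL.
Diluent to add = V₂ − V₁ = 955 − 12.0 = 943 mL.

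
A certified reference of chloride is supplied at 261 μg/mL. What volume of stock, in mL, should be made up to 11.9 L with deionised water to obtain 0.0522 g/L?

0.0522 g/L = 52.2 μg/mL.
V₁ = C₂V₂/C₁ = 52.2 × 11.9 / 261 = 2.38 L = 2380 mL.

2380 mL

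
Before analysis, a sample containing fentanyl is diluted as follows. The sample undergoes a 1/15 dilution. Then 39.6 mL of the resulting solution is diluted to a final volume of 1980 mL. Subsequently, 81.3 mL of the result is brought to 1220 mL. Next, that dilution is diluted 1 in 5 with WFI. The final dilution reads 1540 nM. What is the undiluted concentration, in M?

Overall dilution factor = 15 × 50 × 15.01 × 5 = 5.63 × 10⁴.
Original = 1540 nM × 5.63 × 10⁴ = 8.67 × 10⁷ nM = 0.0867 M.

0.0867 M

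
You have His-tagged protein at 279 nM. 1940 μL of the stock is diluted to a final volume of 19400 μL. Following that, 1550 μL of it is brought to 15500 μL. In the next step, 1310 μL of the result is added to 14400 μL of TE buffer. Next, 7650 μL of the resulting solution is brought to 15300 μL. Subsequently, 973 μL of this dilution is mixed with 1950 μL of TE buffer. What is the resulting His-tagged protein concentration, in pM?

Overall dilution factor = 10 × 10 × 11.99 × 2 × 3.004 = 7205.
279 nM / 7205 = 0.0387 nM = 38.7 pM.

38.7 pM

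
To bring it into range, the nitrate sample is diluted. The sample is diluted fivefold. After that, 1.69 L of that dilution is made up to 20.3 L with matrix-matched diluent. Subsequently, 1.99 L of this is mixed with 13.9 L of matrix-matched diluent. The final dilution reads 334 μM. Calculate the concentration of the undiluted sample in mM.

Overall dilution factor = 5 × 12.01 × 7.985 = 480.
Original = 334 μM × 480 = 1.60 × 10⁵ μM = 160 mM.

160 mM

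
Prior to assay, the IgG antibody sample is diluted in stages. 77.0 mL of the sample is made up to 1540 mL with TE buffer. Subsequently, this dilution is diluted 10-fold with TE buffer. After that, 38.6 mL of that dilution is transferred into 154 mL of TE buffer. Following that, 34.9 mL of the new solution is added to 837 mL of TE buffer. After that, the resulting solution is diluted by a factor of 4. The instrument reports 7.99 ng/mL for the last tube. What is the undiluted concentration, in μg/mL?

Overall dilution factor = 20 × 10 × 4.990 × 24.98 × 4 = 9.97 × 10⁴.
Original = 7.99 ng/mL × 9.97 × 10⁴ = 7.97 × 10⁵ ng/mL = 797 μg/mL.

797 μg/mL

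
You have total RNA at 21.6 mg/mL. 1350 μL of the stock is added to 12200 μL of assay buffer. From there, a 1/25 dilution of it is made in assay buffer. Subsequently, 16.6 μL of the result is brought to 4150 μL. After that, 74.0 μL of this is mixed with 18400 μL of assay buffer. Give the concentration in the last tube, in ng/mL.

1.38 ng/mL

Overall dilution factor = 10.04 × 25 × 250 × 249.6 = 1.57 × 10⁷.
21.6 mg/mL / 1.57 × 10⁷ = 1.38 × 10⁻⁶ mg/mL = 1.38 ng/mL.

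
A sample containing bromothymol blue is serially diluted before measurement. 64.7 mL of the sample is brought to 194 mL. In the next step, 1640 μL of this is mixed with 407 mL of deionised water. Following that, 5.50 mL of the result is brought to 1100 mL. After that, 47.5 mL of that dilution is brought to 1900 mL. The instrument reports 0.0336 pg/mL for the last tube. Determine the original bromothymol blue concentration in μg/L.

201 μg/L

Overall dilution factor = 2.998 × 249.2 × 200 × 40 = 5.98 × 10⁶.
Original = 0.0336 pg/mL × 5.98 × 10⁶ = 2.01 × 10⁵ pg/mL = 201 μg/L.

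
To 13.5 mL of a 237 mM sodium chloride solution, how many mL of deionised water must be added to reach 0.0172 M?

0.0172 M = 17.2 mM.
V₂ = C₁V₁/C₂ = 237 × 13.5 / 17.2 = 186 mL.
Diluent to add = V₂ − V₁ = 186 − 13.5 = 173 mL.

173 mL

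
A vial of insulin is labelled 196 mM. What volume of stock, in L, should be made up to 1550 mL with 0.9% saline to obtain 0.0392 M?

0.310 L

0.0392 M = 39.2 mM.
V₁ = C₂V₂/C₁ = 39.2 × 1550 / 196 = 310 mL = 0.310 L.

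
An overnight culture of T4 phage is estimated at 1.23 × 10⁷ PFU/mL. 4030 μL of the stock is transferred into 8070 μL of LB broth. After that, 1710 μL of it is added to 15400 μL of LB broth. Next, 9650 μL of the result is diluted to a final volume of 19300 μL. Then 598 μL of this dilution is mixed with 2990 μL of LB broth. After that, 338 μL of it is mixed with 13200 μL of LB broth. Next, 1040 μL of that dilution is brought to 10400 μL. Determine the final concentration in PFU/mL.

Overall dilution factor = 3.002 × 10.01 × 2 × 6 × 40.05 × 10 = 1.44 × 10⁵.
1.23 × 10⁷ PFU/mL / 1.44 × 10⁵ = 85.2 PFU/mL.

85.2 PFU/mL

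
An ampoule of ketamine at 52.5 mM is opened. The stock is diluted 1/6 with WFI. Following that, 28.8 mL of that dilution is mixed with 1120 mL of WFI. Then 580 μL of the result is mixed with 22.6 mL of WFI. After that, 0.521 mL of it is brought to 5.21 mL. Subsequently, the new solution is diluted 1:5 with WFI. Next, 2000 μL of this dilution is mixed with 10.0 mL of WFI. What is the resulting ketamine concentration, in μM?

Overall dilution factor = 6 × 39.89 × 39.97 × 10 × 5 × 6 = 2.87 × 10⁶.
52.5 mM / 2.87 × 10⁶ = 1.83 × 10⁻⁵ mM = 0.0183 μM.

0.0183 μM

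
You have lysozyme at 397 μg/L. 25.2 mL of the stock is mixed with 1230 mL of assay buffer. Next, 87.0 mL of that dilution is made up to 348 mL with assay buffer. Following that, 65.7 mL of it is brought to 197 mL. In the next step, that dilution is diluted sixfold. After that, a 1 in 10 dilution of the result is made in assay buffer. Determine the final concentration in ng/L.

11.1 ng/L

Overall dilution factor = 49.81 × 4 × 2.998 × 6 × 10 = 3.58 × 10⁴.
397 μg/L / 3.58 × 10⁴ = 0.0111 μg/L = 11.1 ng/L.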